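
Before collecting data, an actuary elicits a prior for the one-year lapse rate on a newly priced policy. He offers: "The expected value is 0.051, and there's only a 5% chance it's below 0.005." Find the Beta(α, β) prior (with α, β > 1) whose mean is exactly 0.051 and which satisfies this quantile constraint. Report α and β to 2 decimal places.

With mean 0.051 fixed, write α = 0.051s, β = 0.949s where s = α+β.
Need P(θ < 0.005) = 0.05 under Beta(0.051s, 0.949s). Normal approximation: (q−m)/√(m(1−m)/s) ≈ z_{0.05} = -1.64, so s ≈ 0.051·0.949·(-1.64)²/(0.005−0.051)² = 61.9.
At s = 61.9: P(θ<0.005) ≈ 0.002. Adjusting to match 0.05 gives s ≈ 25.92.
So α = 0.051·25.92 ≈ 1.32, β = 0.949·25.92 ≈ 24.60.

α ≈ 1.32, β ≈ 24.60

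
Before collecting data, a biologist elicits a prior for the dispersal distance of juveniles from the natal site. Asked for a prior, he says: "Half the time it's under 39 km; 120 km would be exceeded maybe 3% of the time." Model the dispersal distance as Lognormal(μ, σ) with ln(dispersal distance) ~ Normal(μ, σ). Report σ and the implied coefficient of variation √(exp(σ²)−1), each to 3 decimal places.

If T ~ Lognormal(μ,σ) then ln T ~ Normal(μ,σ), so the p-quantile of ln T is μ + z_p·σ.
ln(39) = 3.664 and ln(120) = 4.787; z_{0.5} = 0, z_{0.97} = 1.881.
σ = (4.787 − 3.664)/(1.881 − (0)) = 0.598.
μ = 3.664 − (0)·0.598 = 3.664.
CV = √(exp(σ²)−1) = √(exp(0.3571)−1) = 0.655.

σ ≈ 0.598, CV ≈ 0.655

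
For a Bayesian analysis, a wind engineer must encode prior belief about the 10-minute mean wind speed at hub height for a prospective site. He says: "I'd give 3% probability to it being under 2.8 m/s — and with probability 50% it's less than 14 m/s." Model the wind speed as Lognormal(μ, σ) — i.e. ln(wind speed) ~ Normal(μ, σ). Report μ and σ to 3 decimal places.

μ ≈ 2.639, σ ≈ 0.856

If T ~ Lognormal(μ,σ) then ln T ~ Normal(μ,σ), so the p-quantile of ln T is μ + z_p·σ.
ln(2.8) = 1.03 and ln(14) = 2.639; z_{0.03} = -1.881, z_{0.5} = 0.
σ = (2.639 − 1.03)/(0 − (-1.881)) = 0.856.
μ = 1.03 − (-1.881)·0.856 = 2.639.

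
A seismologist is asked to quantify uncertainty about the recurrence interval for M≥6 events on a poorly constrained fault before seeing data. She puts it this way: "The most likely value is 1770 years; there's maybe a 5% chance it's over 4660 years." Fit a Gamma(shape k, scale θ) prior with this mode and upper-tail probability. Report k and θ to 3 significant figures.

k ≈ 3.88, θ ≈ 615

Gamma(k,θ) with k>1 has mode (k−1)θ, so θ = 1770/(k−1).
Need P(X < 4660) = 0.95 with θ tied to k this way. Start at k = 2, θ = 1770: P(X<4660) ≈ 0.739.
Too low — raise k to concentrate. Iterating converges to k ≈ 3.88.
Then θ = 1770/(3.88−1) ≈ 615.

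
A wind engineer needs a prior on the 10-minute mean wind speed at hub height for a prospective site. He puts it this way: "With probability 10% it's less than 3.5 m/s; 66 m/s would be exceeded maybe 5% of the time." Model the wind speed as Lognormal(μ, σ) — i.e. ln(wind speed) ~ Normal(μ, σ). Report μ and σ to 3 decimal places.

If T ~ Lognormal(μ,σ) then ln T ~ Normal(μ,σ), so the p-quantile of ln T is μ + z_p·σ.
ln(3.5) = 1.253 and ln(66) = 4.19; z_{0.1} = -1.282, z_{0.95} = 1.645.
σ = (4.19 − 1.253)/(1.645 − (-1.282)) = 1.004.
μ = 1.253 − (-1.282)·1.004 = 2.539.

μ ≈ 2.539, σ ≈ 1.004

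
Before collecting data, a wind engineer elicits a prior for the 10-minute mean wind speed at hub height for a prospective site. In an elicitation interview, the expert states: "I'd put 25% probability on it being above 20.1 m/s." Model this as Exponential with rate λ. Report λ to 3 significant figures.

P(T > 20.1) = e^(−λ·20.1) = 0.25, so λ = −ln(0.25)/20.1 = 0.069.

λ ≈ 0.069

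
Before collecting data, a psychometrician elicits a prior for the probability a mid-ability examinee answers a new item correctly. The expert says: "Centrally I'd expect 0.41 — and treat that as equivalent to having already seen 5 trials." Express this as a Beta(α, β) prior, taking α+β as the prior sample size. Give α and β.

Under the effective-sample-size interpretation, Beta(α, β) has prior mean α/(α+β) and prior sample size α+β.
So α+β = 5 and α/(α+β) = 0.41, giving α = 0.41·5 = 2.05 and β = 5 − 2.05 = 2.95.

α = 2.05, β = 2.95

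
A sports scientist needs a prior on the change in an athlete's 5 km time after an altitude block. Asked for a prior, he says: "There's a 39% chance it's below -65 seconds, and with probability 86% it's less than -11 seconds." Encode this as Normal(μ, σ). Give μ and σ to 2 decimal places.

For Normal(μ,σ), the p-quantile is μ + z_p·σ. Here z_{0.39} = -0.2793, z_{0.86} = 1.08.
So -65 = μ − 0.2793σ and -11 = μ + 1.08σ.
Subtracting: σ = (-11 − -65)/(1.08 − (-0.2793)) = 39.72.
Then μ = -65 − (-0.2793)·39.72 = -53.91.

μ = -53.91, σ = 39.72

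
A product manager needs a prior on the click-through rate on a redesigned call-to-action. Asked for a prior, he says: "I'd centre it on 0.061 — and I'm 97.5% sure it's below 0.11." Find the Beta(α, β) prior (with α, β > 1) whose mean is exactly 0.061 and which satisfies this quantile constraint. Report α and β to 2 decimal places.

α ≈ 7.33, β ≈ 112.84

With mean 0.061 fixed, write α = 0.061s, β = 0.939s where s = α+β.
Need P(θ < 0.11) = 0.975 under Beta(0.061s, 0.939s). Normal approximation: (q−m)/√(m(1−m)/s) ≈ z_{0.975} = 1.96, so s ≈ 0.061·0.939·(1.96)²/(0.11−0.061)² = 91.6.
At s = 91.6: P(θ<0.11) ≈ 0.959. Adjusting to match 0.975 gives s ≈ 120.17.
So α = 0.061·120.17 ≈ 7.33, β = 0.939·120.17 ≈ 112.84.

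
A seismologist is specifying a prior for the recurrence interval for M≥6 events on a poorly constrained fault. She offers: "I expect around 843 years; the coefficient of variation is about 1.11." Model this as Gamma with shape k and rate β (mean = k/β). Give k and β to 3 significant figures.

k ≈ 0.812, β ≈ 0.000963

For Gamma(k, rate β): mean = k/β, variance = k/β², so CV = 1/√k.
CV = 1.11, hence k = 1/CV² = 0.812.
Then β = k/mean = 0.812/843 = 0.000963.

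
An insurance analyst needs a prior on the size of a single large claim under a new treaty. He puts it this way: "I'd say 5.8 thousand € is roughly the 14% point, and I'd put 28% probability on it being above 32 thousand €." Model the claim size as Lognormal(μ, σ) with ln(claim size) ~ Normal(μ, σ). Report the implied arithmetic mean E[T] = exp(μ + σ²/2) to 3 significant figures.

If T ~ Lognormal(μ,σ) then ln T ~ Normal(μ,σ), so the p-quantile of ln T is μ + z_p·σ.
ln(5.8) = 1.758 and ln(32) = 3.466; z_{0.14} = -1.08, z_{0.72} = 0.5828.
σ = (3.466 − 1.758)/(0.5828 − (-1.08)) = 1.027.
μ = 1.758 − (-1.08)·1.027 = 2.867.
E[T] = exp(μ + σ²/2) = exp(2.867 + 0.5272) = 29.8 thousand €.

E[T] ≈ 29.8 thousand €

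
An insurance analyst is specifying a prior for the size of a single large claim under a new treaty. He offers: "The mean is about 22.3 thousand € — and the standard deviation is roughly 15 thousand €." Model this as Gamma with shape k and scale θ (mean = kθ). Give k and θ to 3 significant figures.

k ≈ 2.21, θ ≈ 10.1

For Gamma(k, scale θ): mean = kθ, variance = kθ², so CV = 1/√k.
CV = SD/mean = 15/22.3 = 0.6726, hence k = 1/CV² = 2.21.
Then θ = mean/k = 22.3/2.21 = 10.1.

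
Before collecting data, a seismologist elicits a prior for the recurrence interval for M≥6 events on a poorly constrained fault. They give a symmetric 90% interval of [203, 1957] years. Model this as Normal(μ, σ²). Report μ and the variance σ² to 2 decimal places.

A symmetric 90% interval runs μ ± z·σ with z = 1.645.
Half-width = 877, so σ = 877/1.645 = 533.178 and σ² = 284278.93.
μ is the interval midpoint, 1080.00.

μ = 1080.00, σ² = 284278.93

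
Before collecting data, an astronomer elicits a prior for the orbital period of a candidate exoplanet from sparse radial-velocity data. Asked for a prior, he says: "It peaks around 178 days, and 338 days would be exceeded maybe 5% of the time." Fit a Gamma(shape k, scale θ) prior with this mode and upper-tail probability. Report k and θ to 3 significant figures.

k ≈ 7.76, θ ≈ 26.3

Gamma(k,θ) with k>1 has mode (k−1)θ, so θ = 178/(k−1).
Need P(X < 338) = 0.95 with θ tied to k this way. Start at k = 2, θ = 178: P(X<338) ≈ 0.566.
Too low — raise k to concentrate. Iterating converges to k ≈ 7.76.
Then θ = 178/(7.76−1) ≈ 26.3.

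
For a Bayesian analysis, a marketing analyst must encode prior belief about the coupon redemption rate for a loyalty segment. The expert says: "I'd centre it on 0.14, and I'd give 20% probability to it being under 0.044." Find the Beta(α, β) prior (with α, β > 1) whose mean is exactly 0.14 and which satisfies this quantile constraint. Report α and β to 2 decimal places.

α ≈ 1.23, β ≈ 7.57

With mean 0.14 fixed, write α = 0.14s, β = 0.86s where s = α+β.
Need P(θ < 0.044) = 0.2 under Beta(0.14s, 0.86s). Normal approximation: (q−m)/√(m(1−m)/s) ≈ z_{0.2} = -0.842, so s ≈ 0.14·0.86·(-0.842)²/(0.044−0.14)² = 9.3.
At s = 9.3: P(θ<0.044) ≈ 0.190. Adjusting to match 0.2 gives s ≈ 8.80.
So α = 0.14·8.80 ≈ 1.23, β = 0.86·8.80 ≈ 7.57.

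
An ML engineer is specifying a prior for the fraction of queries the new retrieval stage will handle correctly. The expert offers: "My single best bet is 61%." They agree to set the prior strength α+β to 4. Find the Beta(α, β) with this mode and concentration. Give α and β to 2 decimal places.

For α,β > 1 the Beta mode is (α−1)/(α+β−2). With α+β = 4, the mode is (α−1)/2.
Set (α−1)/2 = 0.61 → α = 1 + 0.61·2 = 2.22.
β = 4 − α = 1.78.

α = 2.22, β = 1.78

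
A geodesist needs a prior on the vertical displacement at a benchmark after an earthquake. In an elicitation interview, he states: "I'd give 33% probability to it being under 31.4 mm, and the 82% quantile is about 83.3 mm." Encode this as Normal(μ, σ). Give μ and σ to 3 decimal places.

μ = 48.246, σ = 38.295

For Normal(μ,σ), the p-quantile is μ + z_p·σ. Here z_{0.33} = -0.4399, z_{0.82} = 0.9154.
So 31.4 = μ − 0.4399σ and 83.3 = μ + 0.9154σ.
Subtracting: σ = (83.3 − 31.4)/(0.9154 − (-0.4399)) = 38.295.
Then μ = 31.4 − (-0.4399)·38.295 = 48.246.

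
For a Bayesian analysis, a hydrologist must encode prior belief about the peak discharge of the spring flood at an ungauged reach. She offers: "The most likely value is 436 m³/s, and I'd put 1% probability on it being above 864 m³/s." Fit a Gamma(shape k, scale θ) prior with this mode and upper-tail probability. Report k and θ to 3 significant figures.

k ≈ 11.5, θ ≈ 41.5

Gamma(k,θ) with k>1 has mode (k−1)θ, so θ = 436/(k−1).
Need P(X < 864) = 0.99 with θ tied to k this way. Start at k = 2, θ = 436: P(X<864) ≈ 0.589.
Too low — raise k to concentrate. Iterating converges to k ≈ 11.5.
Then θ = 436/(11.5−1) ≈ 41.5.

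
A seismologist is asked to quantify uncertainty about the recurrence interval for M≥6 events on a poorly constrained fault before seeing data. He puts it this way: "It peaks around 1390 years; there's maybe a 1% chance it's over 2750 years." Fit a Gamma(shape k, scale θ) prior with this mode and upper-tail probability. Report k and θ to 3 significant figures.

k ≈ 11.6, θ ≈ 131

Gamma(k,θ) with k>1 has mode (k−1)θ, so θ = 1390/(k−1).
Need P(X < 2750) = 0.99 with θ tied to k this way. Start at k = 2, θ = 1390: P(X<2750) ≈ 0.588.
Too low — raise k to concentrate. Iterating converges to k ≈ 11.6.
Then θ = 1390/(11.6−1) ≈ 131.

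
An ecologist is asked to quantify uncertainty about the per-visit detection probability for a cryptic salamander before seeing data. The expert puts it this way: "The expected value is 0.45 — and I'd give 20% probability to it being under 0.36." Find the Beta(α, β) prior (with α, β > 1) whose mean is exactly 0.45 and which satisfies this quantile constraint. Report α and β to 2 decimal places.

α ≈ 9.88, β ≈ 12.08

With mean 0.45 fixed, write α = 0.45s, β = 0.55s where s = α+β.
Need P(θ < 0.36) = 0.2 under Beta(0.45s, 0.55s). Normal approximation: (q−m)/√(m(1−m)/s) ≈ z_{0.2} = -0.842, so s ≈ 0.45·0.55·(-0.842)²/(0.36−0.45)² = 21.6.
At s = 21.6: P(θ<0.36) ≈ 0.202. Adjusting to match 0.2 gives s ≈ 21.97.
So α = 0.45·21.97 ≈ 9.88, β = 0.55·21.97 ≈ 12.08.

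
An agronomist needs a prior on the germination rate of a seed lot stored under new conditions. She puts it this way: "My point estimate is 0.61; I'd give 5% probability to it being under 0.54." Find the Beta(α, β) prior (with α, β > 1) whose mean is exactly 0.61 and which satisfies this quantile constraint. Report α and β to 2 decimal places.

α ≈ 81.76, β ≈ 52.27

With mean 0.61 fixed, write α = 0.61s, β = 0.39s where s = α+β.
Need P(θ < 0.54) = 0.05 under Beta(0.61s, 0.39s). Normal approximation: (q−m)/√(m(1−m)/s) ≈ z_{0.05} = -1.64, so s ≈ 0.61·0.39·(-1.64)²/(0.54−0.61)² = 131.4.
At s = 131.4: P(θ<0.54) ≈ 0.052. Adjusting to match 0.05 gives s ≈ 134.04.
So α = 0.61·134.04 ≈ 81.76, β = 0.39·134.04 ≈ 52.27.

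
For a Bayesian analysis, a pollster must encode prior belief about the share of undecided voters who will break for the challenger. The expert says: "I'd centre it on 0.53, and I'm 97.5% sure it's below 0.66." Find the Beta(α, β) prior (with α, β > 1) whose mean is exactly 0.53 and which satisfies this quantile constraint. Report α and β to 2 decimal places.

α ≈ 28.76, β ≈ 25.51

With mean 0.53 fixed, write α = 0.53s, β = 0.47s where s = α+β.
Need P(θ < 0.66) = 0.975 under Beta(0.53s, 0.47s). Normal approximation: (q−m)/√(m(1−m)/s) ≈ z_{0.975} = 1.96, so s ≈ 0.53·0.47·(1.96)²/(0.66−0.53)² = 56.6.
At s = 56.6: P(θ<0.66) ≈ 0.977. Adjusting to match 0.975 gives s ≈ 54.27.
So α = 0.53·54.27 ≈ 28.76, β = 0.47·54.27 ≈ 25.51.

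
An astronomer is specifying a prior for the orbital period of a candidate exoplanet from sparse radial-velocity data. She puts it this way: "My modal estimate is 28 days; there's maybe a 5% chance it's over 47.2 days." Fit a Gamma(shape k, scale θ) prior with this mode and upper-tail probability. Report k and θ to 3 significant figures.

Gamma(k,θ) with k>1 has mode (k−1)θ, so θ = 28/(k−1).
Need P(X < 47.2) = 0.95 with θ tied to k this way. Start at k = 2, θ = 28: P(X<47.2) ≈ 0.502.
Too low — raise k to concentrate. Iterating converges to k ≈ 11.2.
Then θ = 28/(11.2−1) ≈ 2.73.

k ≈ 11.2, θ ≈ 2.73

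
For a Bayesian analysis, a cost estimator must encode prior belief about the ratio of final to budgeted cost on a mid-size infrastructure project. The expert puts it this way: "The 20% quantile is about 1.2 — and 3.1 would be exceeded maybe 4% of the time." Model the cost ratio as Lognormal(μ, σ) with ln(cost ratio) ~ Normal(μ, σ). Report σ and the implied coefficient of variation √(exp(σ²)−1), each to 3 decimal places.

If T ~ Lognormal(μ,σ) then ln T ~ Normal(μ,σ), so the p-quantile of ln T is μ + z_p·σ.
ln(1.2) = 0.1823 and ln(3.1) = 1.131; z_{0.2} = -0.8416, z_{0.96} = 1.751.
σ = (1.131 − 0.1823)/(1.751 − (-0.8416)) = 0.366.
μ = 0.1823 − (-0.8416)·0.366 = 0.490.
CV = √(exp(σ²)−1) = √(exp(0.1340)−1) = 0.379.

σ ≈ 0.366, CV ≈ 0.379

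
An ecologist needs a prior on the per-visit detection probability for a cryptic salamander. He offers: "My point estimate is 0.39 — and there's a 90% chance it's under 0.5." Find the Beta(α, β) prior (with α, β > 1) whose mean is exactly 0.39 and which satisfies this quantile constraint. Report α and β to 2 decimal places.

α ≈ 12.79, β ≈ 20.00

With mean 0.39 fixed, write α = 0.39s, β = 0.61s where s = α+β.
Need P(θ < 0.5) = 0.9 under Beta(0.39s, 0.61s). Normal approximation: (q−m)/√(m(1−m)/s) ≈ z_{0.9} = 1.28, so s ≈ 0.39·0.61·(1.28)²/(0.5−0.39)² = 32.3.
At s = 32.3: P(θ<0.5) ≈ 0.898. Adjusting to match 0.9 gives s ≈ 32.79.
So α = 0.39·32.79 ≈ 12.79, β = 0.61·32.79 ≈ 20.00.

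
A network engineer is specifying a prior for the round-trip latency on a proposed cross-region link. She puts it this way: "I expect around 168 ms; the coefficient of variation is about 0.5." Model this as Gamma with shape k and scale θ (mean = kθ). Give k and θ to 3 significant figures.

For Gamma(k, scale θ): mean = kθ, variance = kθ², so CV = 1/√k.
CV = 0.5, hence k = 1/CV² = 4.
Then θ = mean/k = 168/4 = 42.

k ≈ 4, θ ≈ 42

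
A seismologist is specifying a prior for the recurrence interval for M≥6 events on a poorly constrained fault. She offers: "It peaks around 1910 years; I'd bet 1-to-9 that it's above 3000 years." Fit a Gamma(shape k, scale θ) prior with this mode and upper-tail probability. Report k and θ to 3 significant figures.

Gamma(k,θ) with k>1 has mode (k−1)θ, so θ = 1910/(k−1).
Need P(X < 3000) = 0.9 with θ tied to k this way. Start at k = 2, θ = 1910: P(X<3000) ≈ 0.466.
Too low — raise k to concentrate. Iterating converges to k ≈ 10.2.
Then θ = 1910/(10.2−1) ≈ 208.

k ≈ 10.2, θ ≈ 208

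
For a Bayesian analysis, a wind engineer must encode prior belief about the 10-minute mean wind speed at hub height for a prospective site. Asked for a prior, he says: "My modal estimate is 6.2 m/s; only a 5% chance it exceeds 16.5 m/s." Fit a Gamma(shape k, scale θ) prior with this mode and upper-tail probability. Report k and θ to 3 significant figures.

Gamma(k,θ) with k>1 has mode (k−1)θ, so θ = 6.2/(k−1).
Need P(X < 16.5) = 0.95 with θ tied to k this way. Start at k = 2, θ = 6.2: P(X<16.5) ≈ 0.744.
Too low — raise k to concentrate. Iterating converges to k ≈ 3.81.
Then θ = 6.2/(3.81−1) ≈ 2.2.

k ≈ 3.81, θ ≈ 2.2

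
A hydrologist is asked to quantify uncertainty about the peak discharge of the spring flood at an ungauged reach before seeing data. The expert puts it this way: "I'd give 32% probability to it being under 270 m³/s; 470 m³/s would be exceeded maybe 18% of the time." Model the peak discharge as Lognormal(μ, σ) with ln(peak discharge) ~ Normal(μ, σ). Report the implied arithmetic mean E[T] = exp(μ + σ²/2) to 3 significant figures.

E[T] ≈ 353 m³/s

If T ~ Lognormal(μ,σ) then ln T ~ Normal(μ,σ), so the p-quantile of ln T is μ + z_p·σ.
ln(270) = 5.598 and ln(470) = 6.153; z_{0.32} = -0.4677, z_{0.82} = 0.9154.
σ = (6.153 − 5.598)/(0.9154 − (-0.4677)) = 0.401.
μ = 5.598 − (-0.4677)·0.401 = 5.786.
E[T] = exp(μ + σ²/2) = exp(5.786 + 0.0803) = 353 m³/s.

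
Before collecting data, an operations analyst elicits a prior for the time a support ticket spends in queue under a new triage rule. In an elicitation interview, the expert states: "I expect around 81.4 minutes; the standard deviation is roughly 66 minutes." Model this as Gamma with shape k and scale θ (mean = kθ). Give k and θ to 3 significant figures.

k ≈ 1.52, θ ≈ 53.5

For Gamma(k, scale θ): mean = kθ, variance = kθ², so CV = 1/√k.
CV = SD/mean = 66/81.4 = 0.8108, hence k = 1/CV² = 1.52.
Then θ = mean/k = 81.4/1.52 = 53.5.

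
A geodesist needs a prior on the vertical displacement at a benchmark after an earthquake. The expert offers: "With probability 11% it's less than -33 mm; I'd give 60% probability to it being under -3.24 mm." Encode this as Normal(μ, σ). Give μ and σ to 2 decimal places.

For Normal(μ,σ), the p-quantile is μ + z_p·σ. Here z_{0.11} = -1.227, z_{0.6} = 0.2533.
So -33 = μ − 1.227σ and -3.24 = μ + 0.2533σ.
Subtracting: σ = (-3.24 − -33)/(0.2533 − (-1.227)) = 20.11.
Then μ = -33 − (-1.227)·20.11 = -8.33.

μ = -8.33, σ = 20.11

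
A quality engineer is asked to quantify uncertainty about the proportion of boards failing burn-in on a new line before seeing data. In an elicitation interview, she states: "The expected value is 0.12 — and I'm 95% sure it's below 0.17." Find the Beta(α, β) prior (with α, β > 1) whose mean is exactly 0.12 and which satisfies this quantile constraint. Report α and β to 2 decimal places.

α ≈ 15.49, β ≈ 113.63

With mean 0.12 fixed, write α = 0.12s, β = 0.88s where s = α+β.
Need P(θ < 0.17) = 0.95 under Beta(0.12s, 0.88s). Normal approximation: (q−m)/√(m(1−m)/s) ≈ z_{0.95} = 1.64, so s ≈ 0.12·0.88·(1.64)²/(0.17−0.12)² = 114.3.
At s = 114.3: P(θ<0.17) ≈ 0.940. Adjusting to match 0.95 gives s ≈ 129.12.
So α = 0.12·129.12 ≈ 15.49, β = 0.88·129.12 ≈ 113.63.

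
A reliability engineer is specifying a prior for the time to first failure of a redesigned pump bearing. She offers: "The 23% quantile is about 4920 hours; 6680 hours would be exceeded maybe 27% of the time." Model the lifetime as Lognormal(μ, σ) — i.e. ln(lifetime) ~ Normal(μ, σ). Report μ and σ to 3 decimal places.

μ ≈ 8.668, σ ≈ 0.226

If T ~ Lognormal(μ,σ) then ln T ~ Normal(μ,σ), so the p-quantile of ln T is μ + z_p·σ.
ln(4920) = 8.501 and ln(6680) = 8.807; z_{0.23} = -0.7388, z_{0.73} = 0.6128.
σ = (8.807 − 8.501)/(0.6128 − (-0.7388)) = 0.226.
μ = 8.501 − (-0.7388)·0.226 = 8.668.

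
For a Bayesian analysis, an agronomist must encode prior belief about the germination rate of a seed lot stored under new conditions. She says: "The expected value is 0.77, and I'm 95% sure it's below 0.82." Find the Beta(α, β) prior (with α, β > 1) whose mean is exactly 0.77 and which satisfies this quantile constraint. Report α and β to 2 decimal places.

α ≈ 136.90, β ≈ 40.89

With mean 0.77 fixed, write α = 0.77s, β = 0.23s where s = α+β.
Need P(θ < 0.82) = 0.95 under Beta(0.77s, 0.23s). Normal approximation: (q−m)/√(m(1−m)/s) ≈ z_{0.95} = 1.64, so s ≈ 0.77·0.23·(1.64)²/(0.82−0.77)² = 191.7.
At s = 191.7: P(θ<0.82) ≈ 0.956. Adjusting to match 0.95 gives s ≈ 177.80.
So α = 0.77·177.80 ≈ 136.90, β = 0.23·177.80 ≈ 40.89.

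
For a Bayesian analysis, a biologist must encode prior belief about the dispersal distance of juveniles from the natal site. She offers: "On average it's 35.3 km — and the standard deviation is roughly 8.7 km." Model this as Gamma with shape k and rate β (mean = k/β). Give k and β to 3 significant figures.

For Gamma(k, rate β): mean = k/β, variance = k/β², so CV = 1/√k.
CV = SD/mean = 8.7/35.3 = 0.2465, hence k = 1/CV² = 16.5.
Then β = k/mean = 16.5/35.3 = 0.466.

k ≈ 16.5, β ≈ 0.466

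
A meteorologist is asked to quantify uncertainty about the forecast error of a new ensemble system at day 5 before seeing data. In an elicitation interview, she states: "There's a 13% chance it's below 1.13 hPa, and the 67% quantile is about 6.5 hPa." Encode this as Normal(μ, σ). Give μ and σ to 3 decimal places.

μ = 4.992, σ = 3.428

The p-quantile of Normal(μ,σ) is μ + z_p·σ, with z_{0.13} = -1.126 and z_{0.67} = 0.4399.
Eliminate σ: μ = (z₂·x₁ − z₁·x₂)/(z₂ − z₁) = (0.4399·1.13 − (-1.126)·6.5)/1.566 = 4.992.
Then σ = (x₂ − x₁)/(z₂ − z₁) = (6.5 − 1.13)/1.566 = 3.428.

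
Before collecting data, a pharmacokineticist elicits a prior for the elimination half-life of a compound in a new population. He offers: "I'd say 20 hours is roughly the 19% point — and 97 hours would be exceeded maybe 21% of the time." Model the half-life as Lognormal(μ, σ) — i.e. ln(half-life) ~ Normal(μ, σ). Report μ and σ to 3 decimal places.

If T ~ Lognormal(μ,σ) then ln T ~ Normal(μ,σ), so the p-quantile of ln T is μ + z_p·σ.
ln(20) = 2.996 and ln(97) = 4.575; z_{0.19} = -0.8779, z_{0.79} = 0.8064.
σ = (4.575 − 2.996)/(0.8064 − (-0.8779)) = 0.937.
μ = 2.996 − (-0.8779)·0.937 = 3.819.

μ ≈ 3.819, σ ≈ 0.937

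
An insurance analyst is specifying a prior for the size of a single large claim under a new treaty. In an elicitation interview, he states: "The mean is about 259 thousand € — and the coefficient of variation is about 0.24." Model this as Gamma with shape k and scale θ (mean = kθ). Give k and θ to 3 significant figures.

k ≈ 17.4, θ ≈ 14.9

For Gamma(k, scale θ): mean = kθ, variance = kθ², so CV = 1/√k.
CV = 0.24, hence k = 1/CV² = 17.4.
Then θ = mean/k = 259/17.4 = 14.9.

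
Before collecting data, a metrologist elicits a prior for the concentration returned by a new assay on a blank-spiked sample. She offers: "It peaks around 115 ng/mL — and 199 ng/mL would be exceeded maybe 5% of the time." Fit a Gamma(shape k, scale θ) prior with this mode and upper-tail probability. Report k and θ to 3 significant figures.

Gamma(k,θ) with k>1 has mode (k−1)θ, so θ = 115/(k−1).
Need P(X < 199) = 0.95 with θ tied to k this way. Start at k = 2, θ = 115: P(X<199) ≈ 0.516.
Too low — raise k to concentrate. Iterating converges to k ≈ 10.3.
Then θ = 115/(10.3−1) ≈ 12.4.

k ≈ 10.3, θ ≈ 12.4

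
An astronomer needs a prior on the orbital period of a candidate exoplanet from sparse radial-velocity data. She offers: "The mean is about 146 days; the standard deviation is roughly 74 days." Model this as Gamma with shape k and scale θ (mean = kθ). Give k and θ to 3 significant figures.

k ≈ 3.89, θ ≈ 37.5

For Gamma(k, scale θ): mean = kθ, variance = kθ², so CV = 1/√k.
CV = SD/mean = 74/146 = 0.5068, hence k = 1/CV² = 3.89.
Then θ = mean/k = 146/3.89 = 37.5.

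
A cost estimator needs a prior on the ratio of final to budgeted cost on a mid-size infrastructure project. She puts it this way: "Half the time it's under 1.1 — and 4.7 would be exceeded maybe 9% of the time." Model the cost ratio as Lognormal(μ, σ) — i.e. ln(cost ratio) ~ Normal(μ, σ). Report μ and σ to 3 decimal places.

If T ~ Lognormal(μ,σ) then ln T ~ Normal(μ,σ), so the p-quantile of ln T is μ + z_p·σ.
ln(1.1) = 0.09531 and ln(4.7) = 1.548; z_{0.5} = 0, z_{0.91} = 1.341.
σ = (1.548 − 0.09531)/(1.341 − (0)) = 1.083.
μ = 0.09531 − (0)·1.083 = 0.095.

μ ≈ 0.095, σ ≈ 1.083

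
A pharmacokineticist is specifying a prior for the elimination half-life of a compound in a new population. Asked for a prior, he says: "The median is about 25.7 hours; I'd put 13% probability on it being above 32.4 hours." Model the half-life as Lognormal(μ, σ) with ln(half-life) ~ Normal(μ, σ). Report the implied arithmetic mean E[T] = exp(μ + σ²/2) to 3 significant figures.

If T ~ Lognormal(μ,σ) then ln T ~ Normal(μ,σ), so the p-quantile of ln T is μ + z_p·σ.
ln(25.7) = 3.246 and ln(32.4) = 3.478; z_{0.5} = 0, z_{0.87} = 1.126.
σ = (3.478 − 3.246)/(1.126 − (0)) = 0.206.
μ = 3.246 − (0)·0.206 = 3.246.
E[T] = exp(μ + σ²/2) = exp(3.246 + 0.0212) = 26.2 hours.

E[T] ≈ 26.2 hours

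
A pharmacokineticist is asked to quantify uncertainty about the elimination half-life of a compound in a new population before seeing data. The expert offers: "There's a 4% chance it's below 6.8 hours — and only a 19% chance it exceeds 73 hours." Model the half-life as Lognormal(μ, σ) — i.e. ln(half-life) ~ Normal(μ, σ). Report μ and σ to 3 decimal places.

If T ~ Lognormal(μ,σ) then ln T ~ Normal(μ,σ), so the p-quantile of ln T is μ + z_p·σ.
ln(6.8) = 1.917 and ln(73) = 4.29; z_{0.04} = -1.751, z_{0.81} = 0.8779.
σ = (4.29 − 1.917)/(0.8779 − (-1.751)) = 0.903.
μ = 1.917 − (-1.751)·0.903 = 3.498.

μ ≈ 3.498, σ ≈ 0.903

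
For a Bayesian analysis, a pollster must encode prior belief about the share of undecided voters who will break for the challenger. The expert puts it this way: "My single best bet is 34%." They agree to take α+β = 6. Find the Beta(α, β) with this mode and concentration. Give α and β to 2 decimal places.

α = 2.36, β = 3.64

For α,β > 1 the Beta mode is (α−1)/(α+β−2). With α+β = 6, the mode is (α−1)/4.
Set (α−1)/4 = 0.34 → α = 1 + 0.34·4 = 2.36.
β = 6 − α = 3.64.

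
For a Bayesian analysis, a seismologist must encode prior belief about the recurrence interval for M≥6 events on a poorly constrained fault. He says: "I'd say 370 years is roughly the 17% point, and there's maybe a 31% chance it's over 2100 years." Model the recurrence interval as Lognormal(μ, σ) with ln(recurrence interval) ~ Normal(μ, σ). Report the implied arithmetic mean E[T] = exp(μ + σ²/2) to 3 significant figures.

If T ~ Lognormal(μ,σ) then ln T ~ Normal(μ,σ), so the p-quantile of ln T is μ + z_p·σ.
ln(370) = 5.914 and ln(2100) = 7.65; z_{0.17} = -0.9542, z_{0.69} = 0.4959.
σ = (7.65 − 5.914)/(0.4959 − (-0.9542)) = 1.197.
μ = 5.914 − (-0.9542)·1.197 = 7.056.
E[T] = exp(μ + σ²/2) = exp(7.056 + 0.7168) = 2380 years.

E[T] ≈ 2380 years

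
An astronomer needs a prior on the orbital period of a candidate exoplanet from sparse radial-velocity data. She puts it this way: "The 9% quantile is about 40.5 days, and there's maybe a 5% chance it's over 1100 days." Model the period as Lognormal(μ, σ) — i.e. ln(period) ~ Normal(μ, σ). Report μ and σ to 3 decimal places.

μ ≈ 5.184, σ ≈ 1.106

If T ~ Lognormal(μ,σ) then ln T ~ Normal(μ,σ), so the p-quantile of ln T is μ + z_p·σ.
ln(40.5) = 3.701 and ln(1100) = 7.003; z_{0.09} = -1.341, z_{0.95} = 1.645.
σ = (7.003 − 3.701)/(1.645 − (-1.341)) = 1.106.
μ = 3.701 − (-1.341)·1.106 = 5.184.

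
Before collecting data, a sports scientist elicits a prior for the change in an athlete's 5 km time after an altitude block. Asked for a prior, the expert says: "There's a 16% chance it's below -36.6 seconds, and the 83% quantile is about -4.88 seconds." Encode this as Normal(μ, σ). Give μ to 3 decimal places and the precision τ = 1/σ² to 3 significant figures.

μ = -20.412, τ = 0.00377

For Normal(μ,σ), the p-quantile is μ + z_p·σ. Here z_{0.16} = -0.9945, z_{0.83} = 0.9542.
So -36.6 = μ − 0.9945σ and -4.88 = μ + 0.9542σ.
Subtracting: σ = (-4.88 − -36.6)/(0.9542 − (-0.9945)) = 16.278.
Then μ = -36.6 − (-0.9945)·16.278 = -20.412.
Precision τ = 1/σ² = 1/16.28² = 0.00377.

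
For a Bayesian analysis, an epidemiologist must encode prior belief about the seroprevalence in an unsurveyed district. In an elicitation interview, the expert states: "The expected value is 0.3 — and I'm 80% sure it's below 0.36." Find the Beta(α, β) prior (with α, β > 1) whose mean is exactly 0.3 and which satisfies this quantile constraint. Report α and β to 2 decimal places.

α ≈ 11.98, β ≈ 27.95

With mean 0.3 fixed, write α = 0.3s, β = 0.7s where s = α+β.
Need P(θ < 0.36) = 0.8 under Beta(0.3s, 0.7s). Normal approximation: (q−m)/√(m(1−m)/s) ≈ z_{0.8} = 0.842, so s ≈ 0.3·0.7·(0.842)²/(0.36−0.3)² = 41.3.
At s = 41.3: P(θ<0.36) ≈ 0.804. Adjusting to match 0.8 gives s ≈ 39.92.
So α = 0.3·39.92 ≈ 11.98, β = 0.7·39.92 ≈ 27.95.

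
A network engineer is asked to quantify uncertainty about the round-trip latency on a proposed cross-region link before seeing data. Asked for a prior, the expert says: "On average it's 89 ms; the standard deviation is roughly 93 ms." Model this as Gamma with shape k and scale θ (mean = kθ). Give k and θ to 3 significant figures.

k ≈ 0.916, θ ≈ 97.2

For Gamma(k, scale θ): mean = kθ, variance = kθ², so CV = 1/√k.
CV = SD/mean = 93/89 = 1.045, hence k = 1/CV² = 0.916.
Then θ = mean/k = 89/0.916 = 97.2.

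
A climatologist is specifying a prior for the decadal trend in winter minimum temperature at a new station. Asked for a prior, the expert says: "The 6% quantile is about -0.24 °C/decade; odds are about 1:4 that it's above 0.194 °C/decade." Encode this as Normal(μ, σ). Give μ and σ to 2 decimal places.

μ = 0.04, σ = 0.18

For Normal(μ,σ), the p-quantile is μ + z_p·σ. Here z_{0.06} = -1.555, z_{0.8} = 0.8416.
So -0.24 = μ − 1.555σ and 0.194 = μ + 0.8416σ.
Subtracting: σ = (0.194 − -0.24)/(0.8416 − (-1.555)) = 0.18.
Then μ = -0.24 − (-1.555)·0.18 = 0.04.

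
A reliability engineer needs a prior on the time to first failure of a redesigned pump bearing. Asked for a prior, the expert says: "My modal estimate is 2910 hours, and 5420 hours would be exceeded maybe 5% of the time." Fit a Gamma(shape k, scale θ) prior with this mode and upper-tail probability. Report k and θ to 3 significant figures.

k ≈ 8.19, θ ≈ 405

Gamma(k,θ) with k>1 has mode (k−1)θ, so θ = 2910/(k−1).
Need P(X < 5420) = 0.95 with θ tied to k this way. Start at k = 2, θ = 2910: P(X<5420) ≈ 0.556.
Too low — raise k to concentrate. Iterating converges to k ≈ 8.19.
Then θ = 2910/(8.19−1) ≈ 405.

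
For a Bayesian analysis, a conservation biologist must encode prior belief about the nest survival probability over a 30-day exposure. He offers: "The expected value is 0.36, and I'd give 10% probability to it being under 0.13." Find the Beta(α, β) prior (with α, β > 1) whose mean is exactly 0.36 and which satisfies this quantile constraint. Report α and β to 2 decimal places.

With mean 0.36 fixed, write α = 0.36s, β = 0.64s where s = α+β.
Need P(θ < 0.13) = 0.1 under Beta(0.36s, 0.64s). Normal approximation: (q−m)/√(m(1−m)/s) ≈ z_{0.1} = -1.28, so s ≈ 0.36·0.64·(-1.28)²/(0.13−0.36)² = 7.2.
At s = 7.2: P(θ<0.13) ≈ 0.076. Adjusting to match 0.1 gives s ≈ 5.92.
So α = 0.36·5.92 ≈ 2.13, β = 0.64·5.92 ≈ 3.79.

α ≈ 2.13, β ≈ 3.79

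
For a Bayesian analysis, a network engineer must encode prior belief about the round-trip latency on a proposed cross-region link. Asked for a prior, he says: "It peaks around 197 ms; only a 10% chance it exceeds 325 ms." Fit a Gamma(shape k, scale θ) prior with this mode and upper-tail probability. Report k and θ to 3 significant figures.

Gamma(k,θ) with k>1 has mode (k−1)θ, so θ = 197/(k−1).
Need P(X < 325) = 0.9 with θ tied to k this way. Start at k = 2, θ = 197: P(X<325) ≈ 0.491.
Too low — raise k to concentrate. Iterating converges to k ≈ 8.53.
Then θ = 197/(8.53−1) ≈ 26.2.

k ≈ 8.53, θ ≈ 26.2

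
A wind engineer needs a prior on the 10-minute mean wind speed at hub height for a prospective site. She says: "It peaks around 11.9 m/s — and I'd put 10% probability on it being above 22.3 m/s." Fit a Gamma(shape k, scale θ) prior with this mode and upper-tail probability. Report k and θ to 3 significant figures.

Gamma(k,θ) with k>1 has mode (k−1)θ, so θ = 11.9/(k−1).
Need P(X < 22.3) = 0.9 with θ tied to k this way. Start at k = 2, θ = 11.9: P(X<22.3) ≈ 0.559.
Too low — raise k to concentrate. Iterating converges to k ≈ 5.84.
Then θ = 11.9/(5.84−1) ≈ 2.46.

k ≈ 5.84, θ ≈ 2.46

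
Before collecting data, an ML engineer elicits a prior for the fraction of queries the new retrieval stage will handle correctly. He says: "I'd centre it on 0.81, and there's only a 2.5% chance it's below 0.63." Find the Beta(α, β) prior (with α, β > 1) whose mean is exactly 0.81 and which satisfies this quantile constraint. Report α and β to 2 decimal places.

With mean 0.81 fixed, write α = 0.81s, β = 0.19s where s = α+β.
Need P(θ < 0.63) = 0.025 under Beta(0.81s, 0.19s). Normal approximation: (q−m)/√(m(1−m)/s) ≈ z_{0.025} = -1.96, so s ≈ 0.81·0.19·(-1.96)²/(0.63−0.81)² = 18.2.
At s = 18.2: P(θ<0.63) ≈ 0.038. Adjusting to match 0.025 gives s ≈ 22.85.
So α = 0.81·22.85 ≈ 18.51, β = 0.19·22.85 ≈ 4.34.

α ≈ 18.51, β ≈ 4.34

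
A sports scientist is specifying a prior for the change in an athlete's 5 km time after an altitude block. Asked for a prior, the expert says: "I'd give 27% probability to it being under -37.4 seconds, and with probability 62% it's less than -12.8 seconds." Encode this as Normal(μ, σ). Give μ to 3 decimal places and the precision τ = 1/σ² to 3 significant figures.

For Normal(μ,σ), the p-quantile is μ + z_p·σ. Here z_{0.27} = -0.6128, z_{0.62} = 0.3055.
So -37.4 = μ − 0.6128σ and -12.8 = μ + 0.3055σ.
Subtracting: σ = (-12.8 − -37.4)/(0.3055 − (-0.6128)) = 26.789.
Then μ = -37.4 − (-0.6128)·26.789 = -20.983.
Precision τ = 1/σ² = 1/26.79² = 0.00139.

μ = -20.983, τ = 0.00139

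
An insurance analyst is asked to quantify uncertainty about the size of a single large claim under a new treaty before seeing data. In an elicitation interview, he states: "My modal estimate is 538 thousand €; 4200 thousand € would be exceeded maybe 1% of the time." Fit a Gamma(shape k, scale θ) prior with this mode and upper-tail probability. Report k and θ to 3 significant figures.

k ≈ 1.8, θ ≈ 670

Gamma(k,θ) with k>1 has mode (k−1)θ, so θ = 538/(k−1).
Need P(X < 4200) = 0.99 with θ tied to k this way. Start at k = 2, θ = 538: P(X<4200) ≈ 0.996.
Too high — lower k to spread out. Iterating converges to k ≈ 1.8.
Then θ = 538/(1.8−1) ≈ 670.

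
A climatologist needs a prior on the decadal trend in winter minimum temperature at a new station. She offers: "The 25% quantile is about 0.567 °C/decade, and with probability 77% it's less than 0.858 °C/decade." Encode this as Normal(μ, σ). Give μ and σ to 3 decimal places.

For Normal(μ,σ), the p-quantile is μ + z_p·σ. Here z_{0.25} = -0.6745, z_{0.77} = 0.7388.
So 0.567 = μ − 0.6745σ and 0.858 = μ + 0.7388σ.
Subtracting: σ = (0.858 − 0.567)/(0.7388 − (-0.6745)) = 0.206.
Then μ = 0.567 − (-0.6745)·0.206 = 0.706.

μ = 0.706, σ = 0.206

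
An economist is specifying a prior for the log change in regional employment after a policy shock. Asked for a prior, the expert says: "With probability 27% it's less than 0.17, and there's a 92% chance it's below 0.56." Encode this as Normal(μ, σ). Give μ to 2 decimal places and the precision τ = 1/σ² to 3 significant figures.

μ = 0.29, τ = 26.8

The p-quantile of Normal(μ,σ) is μ + z_p·σ, with z_{0.27} = -0.6128 and z_{0.92} = 1.405.
Eliminate σ: μ = (z₂·x₁ − z₁·x₂)/(z₂ − z₁) = (1.405·0.17 − (-0.6128)·0.56)/2.018 = 0.29.
Then σ = (x₂ − x₁)/(z₂ − z₁) = (0.56 − 0.17)/2.018 = 0.19.
Precision τ = 1/σ² = 1/0.1933² = 26.8.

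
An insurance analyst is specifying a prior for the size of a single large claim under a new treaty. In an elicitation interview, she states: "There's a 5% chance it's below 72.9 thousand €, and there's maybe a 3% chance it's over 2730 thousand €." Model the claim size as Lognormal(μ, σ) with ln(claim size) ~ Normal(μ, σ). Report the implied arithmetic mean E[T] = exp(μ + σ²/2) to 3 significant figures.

E[T] ≈ 670 thousand €

If T ~ Lognormal(μ,σ) then ln T ~ Normal(μ,σ), so the p-quantile of ln T is μ + z_p·σ.
ln(72.9) = 4.289 and ln(2730) = 7.912; z_{0.05} = -1.645, z_{0.97} = 1.881.
σ = (7.912 − 4.289)/(1.881 − (-1.645)) = 1.028.
μ = 4.289 − (-1.645)·1.028 = 5.979.
E[T] = exp(μ + σ²/2) = exp(5.979 + 0.5280) = 670 thousand €.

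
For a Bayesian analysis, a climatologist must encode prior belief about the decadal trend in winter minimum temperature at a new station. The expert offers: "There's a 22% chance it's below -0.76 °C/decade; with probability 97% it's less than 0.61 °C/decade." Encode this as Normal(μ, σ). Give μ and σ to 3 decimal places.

The p-quantile of Normal(μ,σ) is μ + z_p·σ, with z_{0.22} = -0.7722 and z_{0.97} = 1.881.
Eliminate σ: μ = (z₂·x₁ − z₁·x₂)/(z₂ − z₁) = (1.881·-0.76 − (-0.7722)·0.61)/2.653 = -0.361.
Then σ = (x₂ − x₁)/(z₂ − z₁) = (0.61 − -0.76)/2.653 = 0.516.

μ = -0.361, σ = 0.516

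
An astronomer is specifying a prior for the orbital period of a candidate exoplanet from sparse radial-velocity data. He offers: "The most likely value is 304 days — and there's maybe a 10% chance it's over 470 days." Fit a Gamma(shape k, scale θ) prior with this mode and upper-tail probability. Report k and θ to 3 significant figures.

Gamma(k,θ) with k>1 has mode (k−1)θ, so θ = 304/(k−1).
Need P(X < 470) = 0.9 with θ tied to k this way. Start at k = 2, θ = 304: P(X<470) ≈ 0.457.
Too low — raise k to concentrate. Iterating converges to k ≈ 10.8.
Then θ = 304/(10.8−1) ≈ 30.9.

k ≈ 10.8, θ ≈ 30.9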